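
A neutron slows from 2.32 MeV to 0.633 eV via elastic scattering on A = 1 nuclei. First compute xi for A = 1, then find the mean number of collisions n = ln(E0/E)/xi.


xi = 1 + (A-1)^2/(2A)*ln((A-1)/(A+1)) = 1 (for A = 1)
n = ln(E0/E) / xi
n = ln(2.32e6 / 0.633) / 1
n = ln(3.665087e+06) / 1 = 15.114

15.114


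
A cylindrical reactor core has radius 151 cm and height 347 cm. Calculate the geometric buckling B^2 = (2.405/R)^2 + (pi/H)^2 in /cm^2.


B^2 = (2.405/R)^2 + (pi/H)^2
B^2 = (2.405/151)^2 + (pi/347)^2
B^2 = 3.3564e-04 /cm^2

3.3564e-04


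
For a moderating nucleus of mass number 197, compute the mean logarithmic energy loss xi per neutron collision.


xi = 1 + (A-1)^2/(2A) * ln((A-1)/(A+1))
xi = 1 + (197-1)^2/(2*197) * ln((197-1)/(197 +1))
xi = 0.010118

0.010118


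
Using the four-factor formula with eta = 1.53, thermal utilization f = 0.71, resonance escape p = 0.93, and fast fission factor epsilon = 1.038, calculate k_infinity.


k_inf = eta * f * p * epsilon
k_inf = 1.53 * 0.71 * 0.93 * 1.038
k_inf = 1.0486

1.0486


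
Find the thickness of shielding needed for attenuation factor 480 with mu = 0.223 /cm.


x = ln(factor) / mu
x = ln(480) / 0.223
x = 27.685 cm

27.685


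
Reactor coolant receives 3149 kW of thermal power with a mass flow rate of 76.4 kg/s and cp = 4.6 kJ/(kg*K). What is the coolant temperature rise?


dT = Q / (m_dot * cp)
dT = 3149 / (76.4 * 4.6)
dT = 8.9603 C

8.9603


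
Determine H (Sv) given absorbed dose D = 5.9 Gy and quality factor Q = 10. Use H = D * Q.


H = D * Q
H = 5.9 * 10
H = 59.000 Sv

59.000


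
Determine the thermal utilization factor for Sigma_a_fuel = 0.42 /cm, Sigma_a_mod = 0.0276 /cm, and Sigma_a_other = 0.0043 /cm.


f = Sigma_a_fuel / (Sigma_a_fuel + Sigma_a_mod + Sigma_a_other)
f = 0.42 / (0.42 + 0.0276 + 0.0043)
f = 0.92941

0.92941


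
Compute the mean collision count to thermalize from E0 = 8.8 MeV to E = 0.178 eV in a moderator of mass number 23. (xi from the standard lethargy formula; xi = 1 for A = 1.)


xi = 1 + (A-1)^2/(2A)*ln((A-1)/(A+1)) = 0.08448899 (for A = 23)
n = ln(E0/E) / xi
n = ln(8.8e6 / 0.178) / 0.08448899
n = ln(4.943820e+07) / 0.08448899 = 209.69

209.69


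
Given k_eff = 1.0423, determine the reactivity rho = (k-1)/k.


rho = (k_eff - 1) / k_eff
rho = (1.0423 - 1) / 1.0423
rho = 0.040583

0.040583


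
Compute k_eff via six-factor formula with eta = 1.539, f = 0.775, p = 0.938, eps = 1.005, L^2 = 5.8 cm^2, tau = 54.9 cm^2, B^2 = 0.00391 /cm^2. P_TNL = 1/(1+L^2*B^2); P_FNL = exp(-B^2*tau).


k_inf = eta*f*p*eps = 1.539*0.775*0.938*1.005 = 1.124370
P_TNL = 1/(1 + L^2*B^2) = 1/(1 + 5.8*0.00391) = 0.9778249
P_FNL = exp(-B^2*tau) = exp(-0.00391*54.9) = 0.8068165
k_eff = k_inf * P_TNL * P_FNL = 1.124370 * 0.9778249 * 0.8068165
k_eff = 0.88704

0.88704


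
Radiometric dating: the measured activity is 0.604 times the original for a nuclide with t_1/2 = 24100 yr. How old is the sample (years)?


lambda = ln(2) / t_half = ln(2) / 24100 = 2.876129e-05 /yr
t = -ln(A/A0) / lambda
t = -ln(0.604) / 2.876129e-05
t = 17530 yr

17530


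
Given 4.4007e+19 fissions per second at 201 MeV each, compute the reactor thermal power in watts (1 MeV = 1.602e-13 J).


P = fission_rate * E_MeV * 1.602e-13
P = 4.4007e+19 * 201 * 1.602e-13
P = 1.4170e+09 W

1.4170e+09


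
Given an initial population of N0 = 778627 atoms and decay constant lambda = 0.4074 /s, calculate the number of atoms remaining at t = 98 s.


N = N0 * exp(-lambda * t)
N = 778627 * exp(-0.4074 * 98)
N = 3.5648e-12

3.5648e-12


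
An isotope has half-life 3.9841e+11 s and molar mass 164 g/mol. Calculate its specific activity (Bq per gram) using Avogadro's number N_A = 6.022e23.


lambda = ln(2) / t_half = ln(2) / 3.9841e+11 = 1.739784e-12 /s
SA = lambda * N_A / M
SA = 1.739784e-12 * 6.022e23 / 164
SA = 6.3884e+09 Bq/g

6.3884e+09


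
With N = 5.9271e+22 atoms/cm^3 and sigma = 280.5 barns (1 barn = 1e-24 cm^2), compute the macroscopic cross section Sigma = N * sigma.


Sigma = N * sigma_barns * 1e-24
Sigma = 5.9271e+22 * 280.5 * 1e-24
Sigma = 16.626 /cm

16.626


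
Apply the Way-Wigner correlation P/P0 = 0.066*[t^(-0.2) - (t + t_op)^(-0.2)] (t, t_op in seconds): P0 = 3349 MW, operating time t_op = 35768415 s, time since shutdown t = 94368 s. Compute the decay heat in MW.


P/P0 = 0.066 * [t^(-0.2) - (t + t_op)^(-0.2)]
P/P0 = 0.066 * [94368^(-0.2) - (94368 + 35768415)^(-0.2)]
P/P0 = 0.066 * [0.1011661 - 0.03083693] = 0.004641725
P = 3349 * 0.004641725 = 15.545 MW

15.545


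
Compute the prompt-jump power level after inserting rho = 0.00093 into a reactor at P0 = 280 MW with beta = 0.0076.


P1/P0 = beta / (beta - rho)
P1/P0 = 0.0076 / (0.0076 - 0.00093) = 1.139430
P1 = 280 * 1.139430 = 319.04 MW

319.04


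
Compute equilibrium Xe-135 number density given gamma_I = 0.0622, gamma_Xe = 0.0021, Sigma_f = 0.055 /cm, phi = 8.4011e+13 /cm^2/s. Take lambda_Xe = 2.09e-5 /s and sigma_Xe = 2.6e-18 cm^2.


Xe_eq = (gamma_I + gamma_Xe) * Sigma_f * phi / (lambda_Xe + sigma_Xe * phi)
Numerator = (0.0622 + 0.0021) * 0.055 * 8.4011e+13 = 2.971049e+11
Denominator = 2.09e-5 + 2.6e-18 * 8.4011e+13 = 2.393286e-04
Xe_eq = 2.971049e+11 / 2.393286e-04 = 1.2414e+15 /cm^3

1.2414e+15


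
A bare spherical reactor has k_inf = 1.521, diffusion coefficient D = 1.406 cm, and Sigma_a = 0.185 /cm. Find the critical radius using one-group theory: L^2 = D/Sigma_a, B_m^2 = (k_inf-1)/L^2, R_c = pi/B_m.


L^2 = D / Sigma_a = 1.406 / 0.185 = 7.600000 cm^2
B_m^2 = (k_inf - 1) / L^2 = (1.521 - 1) / 7.600000 = 0.06855263 /cm^2
For a bare sphere: B_g = pi/R, so R_c = pi / sqrt(B_m^2)
R_c = pi / sqrt(0.06855263) = 11.999 cm

11.999


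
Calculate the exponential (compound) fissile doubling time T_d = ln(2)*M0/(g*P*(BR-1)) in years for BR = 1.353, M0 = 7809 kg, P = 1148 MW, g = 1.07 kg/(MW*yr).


Breeding gain G = BR - 1 = 1.353 - 1 = 0.353
Fissile production rate = g * P * G = 1.07 * 1148 * 0.353 = 433.61108 kg/yr
T_d = ln(2) * M0 / (g * P * G)
T_d = ln(2) * 7809 / 433.61108 = 12.483 yr

12.483


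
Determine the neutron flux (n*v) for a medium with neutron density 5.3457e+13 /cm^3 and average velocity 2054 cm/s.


phi = n * v
phi = 5.3457e+13 * 2054
phi = 1.0980e+17 /cm^2/s

1.0980e+17


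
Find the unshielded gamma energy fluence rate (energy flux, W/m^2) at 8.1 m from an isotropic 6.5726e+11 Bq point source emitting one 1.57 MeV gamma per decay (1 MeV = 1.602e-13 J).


psi = A * E * 1.602e-13 / (4*pi*r^2)
psi = 6.5726e+11 * 1.57 * 1.602e-13 / (4*pi*8.1^2)
psi = 2.0050e-04 W/m^2

2.0050e-04


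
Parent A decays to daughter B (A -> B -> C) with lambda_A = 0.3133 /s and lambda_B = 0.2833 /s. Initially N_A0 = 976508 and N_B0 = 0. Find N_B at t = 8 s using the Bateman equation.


N_B(t) = lambda_A * N_A0 / (lambda_B - lambda_A) * [exp(-lambda_A*t) - exp(-lambda_B*t)]
exp(-0.3133*8) = 0.08156133; exp(-0.2833*8) = 0.1036848
N_B = 0.3133 * 976508 / (0.2833 - 0.3133) * (0.08156133 - 0.1036848)
N_B = 225615

225615


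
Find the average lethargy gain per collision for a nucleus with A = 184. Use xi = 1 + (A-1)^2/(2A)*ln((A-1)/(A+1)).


xi = 1 + (A-1)^2/(2A) * ln((A-1)/(A+1))
xi = 1 + (184-1)^2/(2*184) * ln((184-1)/(184 +1))
xi = 0.010830

0.010830


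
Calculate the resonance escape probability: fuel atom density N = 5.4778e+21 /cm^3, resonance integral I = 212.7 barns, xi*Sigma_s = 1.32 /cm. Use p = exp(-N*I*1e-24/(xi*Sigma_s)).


p = exp(-N * I * 1e-24 / (xi*Sigma_s))
p = exp(-5.4778e+21 * 212.7 * 1e-24 / 1.32)
p = 0.41368

0.41368


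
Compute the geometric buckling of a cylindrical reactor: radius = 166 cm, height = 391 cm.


B^2 = (2.405/R)^2 + (pi/H)^2
B^2 = (2.405/166)^2 + (pi/391)^2
B^2 = 2.7446e-04 /cm^2

2.7446e-04


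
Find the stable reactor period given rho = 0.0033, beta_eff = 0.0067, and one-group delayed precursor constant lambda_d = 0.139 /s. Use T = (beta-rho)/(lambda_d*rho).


T = (beta - rho) / (lambda_d * rho)
T = (0.0067 - 0.0033) / (0.139 * 0.0033)
T = 7.4123 s

7.4123


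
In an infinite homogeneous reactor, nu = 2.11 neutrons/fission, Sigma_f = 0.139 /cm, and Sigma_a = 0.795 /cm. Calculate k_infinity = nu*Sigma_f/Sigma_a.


k_inf = nu * Sigma_f / Sigma_a
k_inf = 2.11 * 0.139 / 0.795
k_inf = 0.36892

0.36892


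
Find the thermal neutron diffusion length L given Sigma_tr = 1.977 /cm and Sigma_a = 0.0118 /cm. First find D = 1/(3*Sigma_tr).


D = 1 / (3 * Sigma_tr) = 1 / (3 * 1.977) = 0.1686056 cm
L = sqrt(D / Sigma_a)
L = sqrt(0.1686056 / 0.0118)
L = 3.7800 cm

3.7800


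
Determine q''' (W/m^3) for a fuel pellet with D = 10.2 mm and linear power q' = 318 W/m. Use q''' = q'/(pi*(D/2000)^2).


r = D / 2 / 1000 = 10.2 / 2 / 1000 = 0.0051 m
q''' = q' / (pi * r^2)
q''' = 318 / (pi * 0.0051^2)
q''' = 3.8917e+06 W/m^3

3.8917e+06


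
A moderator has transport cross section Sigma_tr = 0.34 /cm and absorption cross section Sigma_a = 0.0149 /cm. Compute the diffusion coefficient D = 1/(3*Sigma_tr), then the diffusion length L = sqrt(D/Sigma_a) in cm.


D = 1 / (3 * Sigma_tr) = 1 / (3 * 0.34) = 0.9803922 cm
L = sqrt(D / Sigma_a)
L = sqrt(0.9803922 / 0.0149)
L = 8.1116 cm

8.1116


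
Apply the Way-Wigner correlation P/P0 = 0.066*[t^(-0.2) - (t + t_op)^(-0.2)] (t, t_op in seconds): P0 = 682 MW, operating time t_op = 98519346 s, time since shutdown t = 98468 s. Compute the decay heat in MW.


P/P0 = 0.066 * [t^(-0.2) - (t + t_op)^(-0.2)]
P/P0 = 0.066 * [98468^(-0.2) - (98468 + 98519346)^(-0.2)]
P/P0 = 0.066 * [0.1003092 - 0.02518888] = 0.004957941
P = 682 * 0.004957941 = 3.3813 MW

3.3813


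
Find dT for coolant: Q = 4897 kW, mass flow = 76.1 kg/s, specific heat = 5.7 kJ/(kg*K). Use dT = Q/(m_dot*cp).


dT = Q / (m_dot * cp)
dT = 4897 / (76.1 * 5.7)
dT = 11.289 C

11.289


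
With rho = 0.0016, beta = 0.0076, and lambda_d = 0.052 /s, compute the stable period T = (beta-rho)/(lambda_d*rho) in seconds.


T = (beta - rho) / (lambda_d * rho)
T = (0.0076 - 0.0016) / (0.052 * 0.0016)
T = 72.115 s

72.115


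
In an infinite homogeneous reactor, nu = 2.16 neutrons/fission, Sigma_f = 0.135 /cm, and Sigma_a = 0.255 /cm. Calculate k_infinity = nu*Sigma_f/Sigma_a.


k_inf = nu * Sigma_f / Sigma_a
k_inf = 2.16 * 0.135 / 0.255
k_inf = 1.1435

1.1435


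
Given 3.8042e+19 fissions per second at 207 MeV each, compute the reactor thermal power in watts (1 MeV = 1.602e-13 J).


P = fission_rate * E_MeV * 1.602e-13
P = 3.8042e+19 * 207 * 1.602e-13
P = 1.2615e+09 W

1.2615e+09


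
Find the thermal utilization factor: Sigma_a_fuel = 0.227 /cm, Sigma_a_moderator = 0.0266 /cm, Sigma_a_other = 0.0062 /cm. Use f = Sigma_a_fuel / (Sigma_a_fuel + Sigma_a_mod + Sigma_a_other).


f = Sigma_a_fuel / (Sigma_a_fuel + Sigma_a_mod + Sigma_a_other)
f = 0.227 / (0.227 + 0.0266 + 0.0062)
f = 0.87375

0.87375


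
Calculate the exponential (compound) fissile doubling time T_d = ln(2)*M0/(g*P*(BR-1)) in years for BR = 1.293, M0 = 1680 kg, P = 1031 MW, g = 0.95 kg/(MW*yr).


Breeding gain G = BR - 1 = 1.293 - 1 = 0.293
Fissile production rate = g * P * G = 0.95 * 1031 * 0.293 = 286.97885 kg/yr
T_d = ln(2) * M0 / (g * P * G)
T_d = ln(2) * 1680 / 286.97885 = 4.0577 yr

4.0577


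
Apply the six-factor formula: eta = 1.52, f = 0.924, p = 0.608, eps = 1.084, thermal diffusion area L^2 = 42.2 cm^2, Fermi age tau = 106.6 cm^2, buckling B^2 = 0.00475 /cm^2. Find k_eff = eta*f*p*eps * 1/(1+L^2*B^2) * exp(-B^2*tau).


k_inf = eta*f*p*eps = 1.52*0.924*0.608*1.084 = 0.9256534
P_TNL = 1/(1 + L^2*B^2) = 1/(1 + 42.2*0.00475) = 0.8330210
P_FNL = exp(-B^2*tau) = exp(-0.00475*106.6) = 0.6026914
k_eff = k_inf * P_TNL * P_FNL = 0.9256534 * 0.8330210 * 0.6026914
k_eff = 0.46473

0.46473


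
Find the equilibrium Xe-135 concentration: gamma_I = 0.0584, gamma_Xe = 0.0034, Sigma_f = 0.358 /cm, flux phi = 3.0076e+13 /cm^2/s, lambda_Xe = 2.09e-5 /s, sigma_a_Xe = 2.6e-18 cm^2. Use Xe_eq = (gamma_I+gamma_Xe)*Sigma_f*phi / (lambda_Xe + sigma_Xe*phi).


Xe_eq = (gamma_I + gamma_Xe) * Sigma_f * phi / (lambda_Xe + sigma_Xe * phi)
Numerator = (0.0584 + 0.0034) * 0.358 * 3.0076e+13 = 6.654135e+11
Denominator = 2.09e-5 + 2.6e-18 * 3.0076e+13 = 9.909760e-05
Xe_eq = 6.654135e+11 / 9.909760e-05 = 6.7147e+15 /cm^3

6.7147e+15


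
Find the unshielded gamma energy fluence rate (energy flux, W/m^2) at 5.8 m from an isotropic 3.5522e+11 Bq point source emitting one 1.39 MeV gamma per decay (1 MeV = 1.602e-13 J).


psi = A * E * 1.602e-13 / (4*pi*r^2)
psi = 3.5522e+11 * 1.39 * 1.602e-13 / (4*pi*5.8^2)
psi = 1.8712e-04 W/m^2

1.8712e-04


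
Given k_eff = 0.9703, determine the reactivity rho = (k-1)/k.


rho = (k_eff - 1) / k_eff
rho = (0.9703 - 1) / 0.9703
rho = -0.030609

-0.030609


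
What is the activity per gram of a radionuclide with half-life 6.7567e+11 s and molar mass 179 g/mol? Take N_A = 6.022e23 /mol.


lambda = ln(2) / t_half = ln(2) / 6.7567e+11 = 1.025866e-12 /s
SA = lambda * N_A / M
SA = 1.025866e-12 * 6.022e23 / 179
SA = 3.4513e+09 Bq/g

3.4513e+09


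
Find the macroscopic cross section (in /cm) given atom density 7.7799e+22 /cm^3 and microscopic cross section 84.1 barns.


Sigma = N * sigma_barns * 1e-24
Sigma = 7.7799e+22 * 84.1 * 1e-24
Sigma = 6.5429 /cm

6.5429


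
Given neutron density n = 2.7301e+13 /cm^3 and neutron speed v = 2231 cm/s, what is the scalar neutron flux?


phi = n * v
phi = 2.7301e+13 * 2231
phi = 6.0909e+16 /cm^2/s

6.0909e+16


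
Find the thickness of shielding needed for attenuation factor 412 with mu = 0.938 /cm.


x = ln(factor) / mu
x = ln(412) / 0.938
x = 6.4190 cm

6.4190


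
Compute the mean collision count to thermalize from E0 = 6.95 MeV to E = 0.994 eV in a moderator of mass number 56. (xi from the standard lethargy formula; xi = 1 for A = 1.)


xi = 1 + (A-1)^2/(2A)*ln((A-1)/(A+1)) = 0.03529286 (for A = 56)
n = ln(E0/E) / xi
n = ln(6.95e6 / 0.994) / 0.03529286
n = ln(6.991952e+06) / 0.03529286 = 446.56

446.56


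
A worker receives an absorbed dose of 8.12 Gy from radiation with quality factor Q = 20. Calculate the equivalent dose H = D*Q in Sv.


H = D * Q
H = 8.12 * 20
H = 162.40 Sv

162.40


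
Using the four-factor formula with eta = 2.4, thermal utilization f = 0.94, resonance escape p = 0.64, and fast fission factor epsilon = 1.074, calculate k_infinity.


k_inf = eta * f * p * epsilon
k_inf = 2.4 * 0.94 * 0.64 * 1.074
k_inf = 1.5507

1.5507


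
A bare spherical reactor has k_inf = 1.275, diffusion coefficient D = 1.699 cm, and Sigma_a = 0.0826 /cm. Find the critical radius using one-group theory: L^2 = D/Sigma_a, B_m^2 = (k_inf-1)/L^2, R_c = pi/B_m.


L^2 = D / Sigma_a = 1.699 / 0.0826 = 20.56901 cm^2
B_m^2 = (k_inf - 1) / L^2 = (1.275 - 1) / 20.56901 = 0.01336963 /cm^2
For a bare sphere: B_g = pi/R, so R_c = pi / sqrt(B_m^2)
R_c = pi / sqrt(0.01336963) = 27.170 cm

27.170


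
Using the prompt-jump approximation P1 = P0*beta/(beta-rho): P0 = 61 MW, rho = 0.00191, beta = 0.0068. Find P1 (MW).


P1/P0 = beta / (beta - rho)
P1/P0 = 0.0068 / (0.0068 - 0.00191) = 1.390593
P1 = 61 * 1.390593 = 84.826 MW

84.826


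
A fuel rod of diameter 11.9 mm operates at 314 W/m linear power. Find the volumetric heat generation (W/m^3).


r = D / 2 / 1000 = 11.9 / 2 / 1000 = 0.00595 m
q''' = q' / (pi * r^2)
q''' = 314 / (pi * 0.00595^2)
q''' = 2.8232e+06 W/m^3

2.8232e+06


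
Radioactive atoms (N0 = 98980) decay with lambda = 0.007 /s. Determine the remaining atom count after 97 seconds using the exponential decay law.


N = N0 * exp(-lambda * t)
N = 98980 * exp(-0.007 * 97)
N = 50195

50195


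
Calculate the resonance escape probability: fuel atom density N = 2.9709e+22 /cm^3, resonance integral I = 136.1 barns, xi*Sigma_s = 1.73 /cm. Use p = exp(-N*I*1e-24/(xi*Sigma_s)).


p = exp(-N * I * 1e-24 / (xi*Sigma_s))
p = exp(-2.9709e+22 * 136.1 * 1e-24 / 1.73)
p = 0.096596

0.096596


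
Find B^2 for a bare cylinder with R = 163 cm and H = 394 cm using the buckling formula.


B^2 = (2.405/R)^2 + (pi/H)^2
B^2 = (2.405/163)^2 + (pi/394)^2
B^2 = 2.8128e-04 /cm^2

2.8128e-04


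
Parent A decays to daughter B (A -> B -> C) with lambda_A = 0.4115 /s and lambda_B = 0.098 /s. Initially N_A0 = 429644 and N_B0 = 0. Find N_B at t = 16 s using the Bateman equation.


N_B(t) = lambda_A * N_A0 / (lambda_B - lambda_A) * [exp(-lambda_A*t) - exp(-lambda_B*t)]
exp(-0.4115*16) = 0.001382309; exp(-0.098*16) = 0.2084617
N_B = 0.4115 * 429644 / (0.098 - 0.4115) * (0.001382309 - 0.2084617)
N_B = 116783

116783


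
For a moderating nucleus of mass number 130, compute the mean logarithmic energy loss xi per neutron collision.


xi = 1 + (A-1)^2/(2A) * ln((A-1)/(A+1))
xi = 1 + (130-1)^2/(2*130) * ln((130-1)/(130 +1))
xi = 0.015306

0.015306


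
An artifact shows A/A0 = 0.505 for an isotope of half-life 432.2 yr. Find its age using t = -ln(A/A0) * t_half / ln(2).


lambda = ln(2) / t_half = ln(2) / 432.2 = 0.001603765 /yr
t = -ln(A/A0) / lambda
t = -ln(0.505) / 0.001603765
t = 426.00 yr

426.00


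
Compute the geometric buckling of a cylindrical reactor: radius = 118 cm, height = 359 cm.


B^2 = (2.405/R)^2 + (pi/H)^2
B^2 = (2.405/118)^2 + (pi/359)^2
B^2 = 4.9198e-04 /cm^2

4.9198e-04


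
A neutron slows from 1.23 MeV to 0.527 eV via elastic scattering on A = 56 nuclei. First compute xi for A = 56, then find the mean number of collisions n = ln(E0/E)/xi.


xi = 1 + (A-1)^2/(2A)*ln((A-1)/(A+1)) = 0.03529286 (for A = 56)
n = ln(E0/E) / xi
n = ln(1.23e6 / 0.527) / 0.03529286
n = ln(2.333966e+06) / 0.03529286 = 415.47

415.47


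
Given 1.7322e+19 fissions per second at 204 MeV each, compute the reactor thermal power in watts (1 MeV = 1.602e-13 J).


P = fission_rate * E_MeV * 1.602e-13
P = 1.7322e+19 * 204 * 1.602e-13
P = 5.6610e+08 W

5.6610e+08


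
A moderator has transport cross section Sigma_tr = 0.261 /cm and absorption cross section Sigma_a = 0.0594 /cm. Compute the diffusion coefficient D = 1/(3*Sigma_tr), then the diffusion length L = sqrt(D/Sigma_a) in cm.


D = 1 / (3 * Sigma_tr) = 1 / (3 * 0.261) = 1.277139 cm
L = sqrt(D / Sigma_a)
L = sqrt(1.277139 / 0.0594)
L = 4.6369 cm

4.6369


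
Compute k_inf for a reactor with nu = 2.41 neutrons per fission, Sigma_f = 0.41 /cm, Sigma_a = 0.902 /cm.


k_inf = nu * Sigma_f / Sigma_a
k_inf = 2.41 * 0.41 / 0.902
k_inf = 1.0955

1.0955


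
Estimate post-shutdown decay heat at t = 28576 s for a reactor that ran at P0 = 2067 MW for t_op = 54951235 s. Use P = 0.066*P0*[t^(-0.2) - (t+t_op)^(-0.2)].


P/P0 = 0.066 * [t^(-0.2) - (t + t_op)^(-0.2)]
P/P0 = 0.066 * [28576^(-0.2) - (28576 + 54951235)^(-0.2)]
P/P0 = 0.066 * [0.1284694 - 0.02831127] = 0.006610437
P = 2067 * 0.006610437 = 13.664 MW

13.664


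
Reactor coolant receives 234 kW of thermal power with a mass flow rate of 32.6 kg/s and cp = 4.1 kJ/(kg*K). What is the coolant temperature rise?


dT = Q / (m_dot * cp)
dT = 234 / (32.6 * 4.1)
dT = 1.7507 C

1.7507


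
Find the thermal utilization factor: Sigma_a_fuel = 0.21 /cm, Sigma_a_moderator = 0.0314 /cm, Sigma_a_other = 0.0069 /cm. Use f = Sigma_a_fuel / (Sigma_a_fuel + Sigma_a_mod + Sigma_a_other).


f = Sigma_a_fuel / (Sigma_a_fuel + Sigma_a_mod + Sigma_a_other)
f = 0.21 / (0.21 + 0.0314 + 0.0069)
f = 0.84575

0.84575


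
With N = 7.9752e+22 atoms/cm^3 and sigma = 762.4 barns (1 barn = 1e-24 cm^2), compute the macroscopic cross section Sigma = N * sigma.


Sigma = N * sigma_barns * 1e-24
Sigma = 7.9752e+22 * 762.4 * 1e-24
Sigma = 60.803 /cm

60.803


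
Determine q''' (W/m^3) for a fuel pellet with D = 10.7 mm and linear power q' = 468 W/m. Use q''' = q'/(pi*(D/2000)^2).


r = D / 2 / 1000 = 10.7 / 2 / 1000 = 0.00535 m
q''' = q' / (pi * r^2)
q''' = 468 / (pi * 0.00535^2)
q''' = 5.2046e+06 W/m^3

5.2046e+06


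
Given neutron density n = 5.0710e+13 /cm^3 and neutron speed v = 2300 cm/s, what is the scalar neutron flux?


phi = n * v
phi = 5.0710e+13 * 2300
phi = 1.1663e+17 /cm^2/s

1.1663e+17


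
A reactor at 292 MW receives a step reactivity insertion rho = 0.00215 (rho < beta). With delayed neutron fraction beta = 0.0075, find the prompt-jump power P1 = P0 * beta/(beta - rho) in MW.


P1/P0 = beta / (beta - rho)
P1/P0 = 0.0075 / (0.0075 - 0.00215) = 1.401869
P1 = 292 * 1.401869 = 409.35 MW

409.35


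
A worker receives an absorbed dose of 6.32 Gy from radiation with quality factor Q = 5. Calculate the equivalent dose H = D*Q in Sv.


H = D * Q
H = 6.32 * 5
H = 31.600 Sv

31.600


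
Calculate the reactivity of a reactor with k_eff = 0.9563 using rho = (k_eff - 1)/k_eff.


rho = (k_eff - 1) / k_eff
rho = (0.9563 - 1) / 0.9563
rho = -0.045697

-0.045697


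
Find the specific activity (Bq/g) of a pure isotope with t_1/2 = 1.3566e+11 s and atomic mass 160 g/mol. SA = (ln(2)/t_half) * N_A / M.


lambda = ln(2) / t_half = ln(2) / 1.3566e+11 = 5.109444e-12 /s
SA = lambda * N_A / M
SA = 5.109444e-12 * 6.022e23 / 160
SA = 1.9231e+10 Bq/g

1.9231e+10


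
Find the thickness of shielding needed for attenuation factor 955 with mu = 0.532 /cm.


x = ln(factor) / mu
x = ln(955) / 0.532
x = 12.898 cm

12.898


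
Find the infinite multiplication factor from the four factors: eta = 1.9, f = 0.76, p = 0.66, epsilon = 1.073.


k_inf = eta * f * p * epsilon
k_inf = 1.9 * 0.76 * 0.66 * 1.073
k_inf = 1.0226

1.0226


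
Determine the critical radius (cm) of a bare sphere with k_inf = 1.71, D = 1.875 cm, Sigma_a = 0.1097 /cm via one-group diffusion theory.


L^2 = D / Sigma_a = 1.875 / 0.1097 = 17.09207 cm^2
B_m^2 = (k_inf - 1) / L^2 = (1.71 - 1) / 17.09207 = 0.04153973 /cm^2
For a bare sphere: B_g = pi/R, so R_c = pi / sqrt(B_m^2)
R_c = pi / sqrt(0.04153973) = 15.414 cm

15.414


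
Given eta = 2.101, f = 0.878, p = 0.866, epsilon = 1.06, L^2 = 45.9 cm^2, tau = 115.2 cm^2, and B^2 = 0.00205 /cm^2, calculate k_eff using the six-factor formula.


k_inf = eta*f*p*eps = 2.101*0.878*0.866*1.06 = 1.693341
P_TNL = 1/(1 + L^2*B^2) = 1/(1 + 45.9*0.00205) = 0.9139974
P_FNL = exp(-B^2*tau) = exp(-0.00205*115.2) = 0.7896543
k_eff = k_inf * P_TNL * P_FNL = 1.693341 * 0.9139974 * 0.7896543
k_eff = 1.2222

1.2222


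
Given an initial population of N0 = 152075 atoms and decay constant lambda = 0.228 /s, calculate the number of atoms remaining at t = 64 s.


N = N0 * exp(-lambda * t)
N = 152075 * exp(-0.228 * 64)
N = 0.069957

0.069957


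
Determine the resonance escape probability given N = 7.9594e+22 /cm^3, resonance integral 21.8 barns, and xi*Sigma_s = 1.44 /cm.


p = exp(-N * I * 1e-24 / (xi*Sigma_s))
p = exp(-7.9594e+22 * 21.8 * 1e-24 / 1.44)
p = 0.29970

0.29970


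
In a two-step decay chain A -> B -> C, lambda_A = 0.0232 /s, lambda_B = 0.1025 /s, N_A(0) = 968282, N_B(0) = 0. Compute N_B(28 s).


N_B(t) = lambda_A * N_A0 / (lambda_B - lambda_A) * [exp(-lambda_A*t) - exp(-lambda_B*t)]
exp(-0.0232*28) = 0.5222546; exp(-0.1025*28) = 0.05669893
N_B = 0.0232 * 968282 / (0.1025 - 0.0232) * (0.5222546 - 0.05669893)
N_B = 131883

131883


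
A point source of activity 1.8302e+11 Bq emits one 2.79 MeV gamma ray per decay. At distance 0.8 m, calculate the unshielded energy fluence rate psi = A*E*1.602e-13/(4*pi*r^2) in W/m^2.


psi = A * E * 1.602e-13 / (4*pi*r^2)
psi = 1.8302e+11 * 2.79 * 1.602e-13 / (4*pi*0.8^2)
psi = 0.010171 W/m^2

0.010171


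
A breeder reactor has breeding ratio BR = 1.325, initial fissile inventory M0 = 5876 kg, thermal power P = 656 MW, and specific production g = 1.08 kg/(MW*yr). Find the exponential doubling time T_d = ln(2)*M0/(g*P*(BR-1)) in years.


Breeding gain G = BR - 1 = 1.325 - 1 = 0.325
Fissile production rate = g * P * G = 1.08 * 656 * 0.325 = 230.256 kg/yr
T_d = ln(2) * M0 / (g * P * G)
T_d = ln(2) * 5876 / 230.256 = 17.689 yr

17.689


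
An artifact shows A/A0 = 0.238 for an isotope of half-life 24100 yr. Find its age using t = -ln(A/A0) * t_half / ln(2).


lambda = ln(2) / t_half = ln(2) / 24100 = 2.876129e-05 /yr
t = -ln(A/A0) / lambda
t = -ln(0.238) / 2.876129e-05
t = 49910 yr

49910


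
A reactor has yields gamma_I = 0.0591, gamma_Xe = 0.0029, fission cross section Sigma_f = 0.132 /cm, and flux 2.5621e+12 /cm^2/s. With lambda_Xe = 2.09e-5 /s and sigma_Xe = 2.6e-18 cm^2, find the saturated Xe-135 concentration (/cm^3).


Xe_eq = (gamma_I + gamma_Xe) * Sigma_f * phi / (lambda_Xe + sigma_Xe * phi)
Numerator = (0.0591 + 0.0029) * 0.132 * 2.5621e+12 = 2.096823e+10
Denominator = 2.09e-5 + 2.6e-18 * 2.5621e+12 = 2.756146e-05
Xe_eq = 2.096823e+10 / 2.756146e-05 = 7.6078e+14 /cm^3

7.6078e+14


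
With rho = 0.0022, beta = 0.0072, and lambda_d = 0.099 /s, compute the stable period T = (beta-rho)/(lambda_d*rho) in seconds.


T = (beta - rho) / (lambda_d * rho)
T = (0.0072 - 0.0022) / (0.099 * 0.0022)
T = 22.957 s

22.957


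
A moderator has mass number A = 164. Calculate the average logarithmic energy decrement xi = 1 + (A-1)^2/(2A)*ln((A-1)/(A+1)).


xi = 1 + (A-1)^2/(2A) * ln((A-1)/(A+1))
xi = 1 + (164-1)^2/(2*164) * ln((164-1)/(164 +1))
xi = 0.012146

0.012146


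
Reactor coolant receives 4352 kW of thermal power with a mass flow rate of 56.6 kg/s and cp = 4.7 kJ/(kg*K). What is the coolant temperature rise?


dT = Q / (m_dot * cp)
dT = 4352 / (56.6 * 4.7)
dT = 16.360 C

16.360


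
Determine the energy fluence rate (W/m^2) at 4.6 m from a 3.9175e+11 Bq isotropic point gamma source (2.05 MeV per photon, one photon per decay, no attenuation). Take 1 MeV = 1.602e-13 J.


psi = A * E * 1.602e-13 / (4*pi*r^2)
psi = 3.9175e+11 * 2.05 * 1.602e-13 / (4*pi*4.6^2)
psi = 4.8384e-04 W/m^2

4.8384e-04


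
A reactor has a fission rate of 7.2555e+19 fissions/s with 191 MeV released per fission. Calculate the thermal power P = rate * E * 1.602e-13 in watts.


P = fission_rate * E_MeV * 1.602e-13
P = 7.2555e+19 * 191 * 1.602e-13
P = 2.2201e+09 W

2.2201e+09


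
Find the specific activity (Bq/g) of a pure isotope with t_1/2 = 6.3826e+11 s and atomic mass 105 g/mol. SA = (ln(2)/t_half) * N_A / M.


lambda = ln(2) / t_half = ln(2) / 6.3826e+11 = 1.085995e-12 /s
SA = lambda * N_A / M
SA = 1.085995e-12 * 6.022e23 / 105
SA = 6.2284e+09 Bq/g

6.2284e+09


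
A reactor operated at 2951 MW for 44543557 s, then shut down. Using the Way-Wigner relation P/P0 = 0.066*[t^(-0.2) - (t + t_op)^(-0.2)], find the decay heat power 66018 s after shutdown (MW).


P/P0 = 0.066 * [t^(-0.2) - (t + t_op)^(-0.2)]
P/P0 = 0.066 * [66018^(-0.2) - (66018 + 44543557)^(-0.2)]
P/P0 = 0.066 * [0.1086595 - 0.02951987] = 0.005223216
P = 2951 * 0.005223216 = 15.414 MW

15.414


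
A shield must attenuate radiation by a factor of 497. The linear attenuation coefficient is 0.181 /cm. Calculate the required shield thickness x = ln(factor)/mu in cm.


x = ln(factor) / mu
x = ln(497) / 0.181
x = 34.302 cm

34.302


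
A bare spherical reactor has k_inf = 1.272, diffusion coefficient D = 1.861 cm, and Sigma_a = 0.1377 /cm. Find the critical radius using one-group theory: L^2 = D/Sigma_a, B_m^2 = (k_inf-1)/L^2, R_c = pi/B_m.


L^2 = D / Sigma_a = 1.861 / 0.1377 = 13.51489 cm^2
B_m^2 = (k_inf - 1) / L^2 = (1.272 - 1) / 13.51489 = 0.02012595 /cm^2
For a bare sphere: B_g = pi/R, so R_c = pi / sqrt(B_m^2)
R_c = pi / sqrt(0.02012595) = 22.145 cm

22.145


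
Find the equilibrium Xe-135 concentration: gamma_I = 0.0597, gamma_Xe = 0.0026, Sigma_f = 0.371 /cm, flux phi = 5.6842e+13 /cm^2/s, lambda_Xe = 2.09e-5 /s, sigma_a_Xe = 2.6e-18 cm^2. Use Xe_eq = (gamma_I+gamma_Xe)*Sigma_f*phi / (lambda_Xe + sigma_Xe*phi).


Xe_eq = (gamma_I + gamma_Xe) * Sigma_f * phi / (lambda_Xe + sigma_Xe * phi)
Numerator = (0.0597 + 0.0026) * 0.371 * 5.6842e+13 = 1.313806e+12
Denominator = 2.09e-5 + 2.6e-18 * 5.6842e+13 = 1.686892e-04
Xe_eq = 1.313806e+12 / 1.686892e-04 = 7.7883e+15 /cm^3

7.7883e+15


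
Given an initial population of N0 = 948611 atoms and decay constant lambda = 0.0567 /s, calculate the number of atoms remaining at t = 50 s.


N = N0 * exp(-lambda * t)
N = 948611 * exp(-0.0567 * 50)
N = 55701

55701


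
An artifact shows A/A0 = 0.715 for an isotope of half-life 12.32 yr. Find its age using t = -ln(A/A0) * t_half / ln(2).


lambda = ln(2) / t_half = ln(2) / 12.32 = 0.05626195 /yr
t = -ln(A/A0) / lambda
t = -ln(0.715) / 0.05626195
t = 5.9627 yr

5.9627


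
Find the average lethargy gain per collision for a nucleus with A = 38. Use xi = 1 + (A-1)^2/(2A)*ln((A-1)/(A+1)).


xi = 1 + (A-1)^2/(2A) * ln((A-1)/(A+1))
xi = 1 + (38-1)^2/(2*38) * ln((38-1)/(38 +1))
xi = 0.051720

0.051720


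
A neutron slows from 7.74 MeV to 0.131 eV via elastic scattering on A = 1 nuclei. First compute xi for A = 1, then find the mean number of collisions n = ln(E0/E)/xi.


xi = 1 + (A-1)^2/(2A)*ln((A-1)/(A+1)) = 1 (for A = 1)
n = ln(E0/E) / xi
n = ln(7.74e6 / 0.131) / 1
n = ln(5.908397e+07) / 1 = 17.894

17.894


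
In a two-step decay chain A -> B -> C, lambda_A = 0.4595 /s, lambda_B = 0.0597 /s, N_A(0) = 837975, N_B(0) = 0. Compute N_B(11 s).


N_B(t) = lambda_A * N_A0 / (lambda_B - lambda_A) * [exp(-lambda_A*t) - exp(-lambda_B*t)]
exp(-0.4595*11) = 0.006380556; exp(-0.0597*11) = 0.5185598
N_B = 0.4595 * 837975 / (0.0597 - 0.4595) * (0.006380556 - 0.5185598)
N_B = 493283

493283


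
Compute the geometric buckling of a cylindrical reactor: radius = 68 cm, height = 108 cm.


B^2 = (2.405/R)^2 + (pi/H)^2
B^2 = (2.405/68)^2 + (pi/108)^2
B^2 = 0.0020970 /cm^2

0.0020970


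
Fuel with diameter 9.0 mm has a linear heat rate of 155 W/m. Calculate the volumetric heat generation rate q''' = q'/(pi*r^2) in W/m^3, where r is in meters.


r = D / 2 / 1000 = 9.0 / 2 / 1000 = 0.0045 m
q''' = q' / (pi * r^2)
q''' = 155 / (pi * 0.0045^2)
q''' = 2.4364e+06 W/m^3

2.4364e+06


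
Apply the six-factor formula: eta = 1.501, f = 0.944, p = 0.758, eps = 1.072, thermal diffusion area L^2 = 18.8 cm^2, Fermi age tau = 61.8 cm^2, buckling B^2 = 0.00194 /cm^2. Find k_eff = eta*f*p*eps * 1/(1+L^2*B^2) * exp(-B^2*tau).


k_inf = eta*f*p*eps = 1.501*0.944*0.758*1.072 = 1.151375
P_TNL = 1/(1 + L^2*B^2) = 1/(1 + 18.8*0.00194) = 0.9648114
P_FNL = exp(-B^2*tau) = exp(-0.00194*61.8) = 0.8870162
k_eff = k_inf * P_TNL * P_FNL = 1.151375 * 0.9648114 * 0.8870162
k_eff = 0.98535

0.98535


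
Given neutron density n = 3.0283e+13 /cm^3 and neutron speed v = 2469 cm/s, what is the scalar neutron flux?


phi = n * v
phi = 3.0283e+13 * 2469
phi = 7.4769e+16 /cm^2/s

7.4769e+16


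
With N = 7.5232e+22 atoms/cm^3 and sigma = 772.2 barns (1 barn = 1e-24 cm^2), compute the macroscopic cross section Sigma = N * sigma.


Sigma = N * sigma_barns * 1e-24
Sigma = 7.5232e+22 * 772.2 * 1e-24
Sigma = 58.094 /cm

58.094


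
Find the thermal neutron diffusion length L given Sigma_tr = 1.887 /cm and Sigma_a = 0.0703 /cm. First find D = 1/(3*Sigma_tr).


D = 1 / (3 * Sigma_tr) = 1 / (3 * 1.887) = 0.1766472 cm
L = sqrt(D / Sigma_a)
L = sqrt(0.1766472 / 0.0703)
L = 1.5852 cm

1.5852


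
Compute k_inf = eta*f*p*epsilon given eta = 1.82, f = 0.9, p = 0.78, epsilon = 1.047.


k_inf = eta * f * p * epsilon
k_inf = 1.82 * 0.9 * 0.78 * 1.047
k_inf = 1.3377

1.3377


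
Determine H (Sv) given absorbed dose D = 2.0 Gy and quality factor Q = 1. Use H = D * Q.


H = D * Q
H = 2.0 * 1
H = 2.0000 Sv

2.0000


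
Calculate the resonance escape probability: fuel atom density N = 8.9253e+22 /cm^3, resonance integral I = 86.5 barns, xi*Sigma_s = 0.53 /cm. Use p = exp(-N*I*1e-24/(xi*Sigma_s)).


p = exp(-N * I * 1e-24 / (xi*Sigma_s))
p = exp(-8.9253e+22 * 86.5 * 1e-24 / 0.53)
p = 4.7178e-07

4.7178e-07


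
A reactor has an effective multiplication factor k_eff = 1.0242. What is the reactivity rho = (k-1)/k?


rho = (k_eff - 1) / k_eff
rho = (1.0242 - 1) / 1.0242
rho = 0.023628

0.023628


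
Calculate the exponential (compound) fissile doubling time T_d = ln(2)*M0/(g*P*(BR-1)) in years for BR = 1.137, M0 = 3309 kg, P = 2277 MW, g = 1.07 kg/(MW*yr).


Breeding gain G = BR - 1 = 1.137 - 1 = 0.137
Fissile production rate = g * P * G = 1.07 * 2277 * 0.137 = 333.78543 kg/yr
T_d = ln(2) * M0 / (g * P * G)
T_d = ln(2) * 3309 / 333.78543 = 6.8716 yr

6.8716


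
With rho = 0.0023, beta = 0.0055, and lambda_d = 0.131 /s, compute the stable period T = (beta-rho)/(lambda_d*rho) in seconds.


T = (beta - rho) / (lambda_d * rho)
T = (0.0055 - 0.0023) / (0.131 * 0.0023)
T = 10.621 s

10.621


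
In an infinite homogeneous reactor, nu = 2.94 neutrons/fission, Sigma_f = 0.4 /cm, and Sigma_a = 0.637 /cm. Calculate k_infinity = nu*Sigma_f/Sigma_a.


k_inf = nu * Sigma_f / Sigma_a
k_inf = 2.94 * 0.4 / 0.637
k_inf = 1.8462

1.8462


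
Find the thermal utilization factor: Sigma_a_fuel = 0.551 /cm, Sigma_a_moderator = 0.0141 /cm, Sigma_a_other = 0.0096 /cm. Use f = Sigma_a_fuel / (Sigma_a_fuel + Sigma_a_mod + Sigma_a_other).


f = Sigma_a_fuel / (Sigma_a_fuel + Sigma_a_mod + Sigma_a_other)
f = 0.551 / (0.551 + 0.0141 + 0.0096)
f = 0.95876

0.95876


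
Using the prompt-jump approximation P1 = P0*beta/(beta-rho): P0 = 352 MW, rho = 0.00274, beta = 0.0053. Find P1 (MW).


P1/P0 = beta / (beta - rho)
P1/P0 = 0.0053 / (0.0053 - 0.00274) = 2.070312
P1 = 352 * 2.070312 = 728.75 MW

728.75


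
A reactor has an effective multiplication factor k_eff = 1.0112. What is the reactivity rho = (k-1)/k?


rho = (k_eff - 1) / k_eff
rho = (1.0112 - 1) / 1.0112
rho = 0.011076

0.011076


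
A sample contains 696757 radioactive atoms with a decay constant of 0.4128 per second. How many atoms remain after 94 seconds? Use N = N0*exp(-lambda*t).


N = N0 * exp(-lambda * t)
N = 696757 * exp(-0.4128 * 94)
N = 9.7964e-12

9.7964e-12


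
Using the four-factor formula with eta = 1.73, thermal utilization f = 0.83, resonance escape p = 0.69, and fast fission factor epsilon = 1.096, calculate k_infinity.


k_inf = eta * f * p * epsilon
k_inf = 1.73 * 0.83 * 0.69 * 1.096
k_inf = 1.0859

1.0859


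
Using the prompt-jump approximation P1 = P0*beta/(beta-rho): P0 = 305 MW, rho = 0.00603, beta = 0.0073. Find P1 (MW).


P1/P0 = beta / (beta - rho)
P1/P0 = 0.0073 / (0.0073 - 0.00603) = 5.748031
P1 = 305 * 5.748031 = 1753.1 MW

1753.1


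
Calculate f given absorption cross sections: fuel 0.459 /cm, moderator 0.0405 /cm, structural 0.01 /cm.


f = Sigma_a_fuel / (Sigma_a_fuel + Sigma_a_mod + Sigma_a_other)
f = 0.459 / (0.459 + 0.0405 + 0.01)
f = 0.90088

0.90088


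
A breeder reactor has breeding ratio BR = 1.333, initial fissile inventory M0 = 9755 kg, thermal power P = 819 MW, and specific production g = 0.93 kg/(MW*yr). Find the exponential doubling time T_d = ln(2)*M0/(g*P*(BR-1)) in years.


Breeding gain G = BR - 1 = 1.333 - 1 = 0.333
Fissile production rate = g * P * G = 0.93 * 819 * 0.333 = 253.63611 kg/yr
T_d = ln(2) * M0 / (g * P * G)
T_d = ln(2) * 9755 / 253.63611 = 26.659 yr

26.659


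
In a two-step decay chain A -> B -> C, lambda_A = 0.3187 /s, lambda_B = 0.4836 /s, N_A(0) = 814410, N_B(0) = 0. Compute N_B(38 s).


N_B(t) = lambda_A * N_A0 / (lambda_B - lambda_A) * [exp(-lambda_A*t) - exp(-lambda_B*t)]
exp(-0.3187*38) = 5.500894e-06; exp(-0.4836*38) = 1.044858e-08
N_B = 0.3187 * 814410 / (0.4836 - 0.3187) * (5.500894e-06 - 1.044858e-08)
N_B = 8.6420

8.6420


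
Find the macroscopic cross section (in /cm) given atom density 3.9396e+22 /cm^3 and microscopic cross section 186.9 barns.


Sigma = N * sigma_barns * 1e-24
Sigma = 3.9396e+22 * 186.9 * 1e-24
Sigma = 7.3631 /cm

7.3631


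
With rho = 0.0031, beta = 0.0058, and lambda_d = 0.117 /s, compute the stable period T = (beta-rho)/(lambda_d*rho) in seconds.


T = (beta - rho) / (lambda_d * rho)
T = (0.0058 - 0.0031) / (0.117 * 0.0031)
T = 7.4442 s

7.4442


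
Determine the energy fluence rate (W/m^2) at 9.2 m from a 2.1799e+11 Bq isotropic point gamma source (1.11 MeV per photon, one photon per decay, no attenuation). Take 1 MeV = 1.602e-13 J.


psi = A * E * 1.602e-13 / (4*pi*r^2)
psi = 2.1799e+11 * 1.11 * 1.602e-13 / (4*pi*9.2^2)
psi = 3.6445e-05 W/m^2

3.6445e-05


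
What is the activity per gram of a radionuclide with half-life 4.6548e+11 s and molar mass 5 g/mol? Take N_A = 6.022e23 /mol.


lambda = ln(2) / t_half = ln(2) / 4.6548e+11 = 1.489102e-12 /s
SA = lambda * N_A / M
SA = 1.489102e-12 * 6.022e23 / 5
SA = 1.7935e+11 Bq/g

1.7935e+11


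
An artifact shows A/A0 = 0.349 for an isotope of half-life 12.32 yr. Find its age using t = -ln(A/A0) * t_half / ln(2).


lambda = ln(2) / t_half = ln(2) / 12.32 = 0.05626195 /yr
t = -ln(A/A0) / lambda
t = -ln(0.349) / 0.05626195
t = 18.710 yr

18.710


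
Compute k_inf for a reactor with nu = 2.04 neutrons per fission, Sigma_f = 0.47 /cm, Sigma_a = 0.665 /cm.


k_inf = nu * Sigma_f / Sigma_a
k_inf = 2.04 * 0.47 / 0.665
k_inf = 1.4418

1.4418


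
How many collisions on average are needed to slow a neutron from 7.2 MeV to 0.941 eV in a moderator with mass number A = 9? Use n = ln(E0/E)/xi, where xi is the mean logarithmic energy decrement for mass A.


xi = 1 + (A-1)^2/(2A)*ln((A-1)/(A+1)) = 0.2066007 (for A = 9)
n = ln(E0/E) / xi
n = ln(7.2e6 / 0.941) / 0.2066007
n = ln(7.651435e+06) / 0.2066007 = 76.720

76.720


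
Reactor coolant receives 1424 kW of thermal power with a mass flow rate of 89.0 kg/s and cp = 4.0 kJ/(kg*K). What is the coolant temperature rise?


dT = Q / (m_dot * cp)
dT = 1424 / (89.0 * 4.0)
dT = 4.0000 C

4.0000


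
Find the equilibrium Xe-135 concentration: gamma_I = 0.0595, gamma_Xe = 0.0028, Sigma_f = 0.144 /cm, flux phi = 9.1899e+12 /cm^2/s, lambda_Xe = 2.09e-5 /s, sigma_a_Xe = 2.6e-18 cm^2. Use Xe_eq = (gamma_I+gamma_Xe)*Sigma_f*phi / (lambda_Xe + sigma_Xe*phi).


Xe_eq = (gamma_I + gamma_Xe) * Sigma_f * phi / (lambda_Xe + sigma_Xe * phi)
Numerator = (0.0595 + 0.0028) * 0.144 * 9.1899e+12 = 8.244443e+10
Denominator = 2.09e-5 + 2.6e-18 * 9.1899e+12 = 4.479374e-05
Xe_eq = 8.244443e+10 / 4.479374e-05 = 1.8405e+15 /cm^3

1.8405e+15


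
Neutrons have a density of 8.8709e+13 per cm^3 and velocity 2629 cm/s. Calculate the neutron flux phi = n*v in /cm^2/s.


phi = n * v
phi = 8.8709e+13 * 2629
phi = 2.3322e+17 /cm^2/s

2.3322e+17


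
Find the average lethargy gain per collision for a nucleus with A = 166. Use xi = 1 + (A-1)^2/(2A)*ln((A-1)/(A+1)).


xi = 1 + (A-1)^2/(2A) * ln((A-1)/(A+1))
xi = 1 + (166-1)^2/(2*166) * ln((166-1)/(166 +1))
xi = 0.012000

0.012000


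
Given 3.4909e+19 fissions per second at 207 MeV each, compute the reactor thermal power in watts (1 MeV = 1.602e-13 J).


P = fission_rate * E_MeV * 1.602e-13
P = 3.4909e+19 * 207 * 1.602e-13
P = 1.1576e+09 W

1.1576e+09


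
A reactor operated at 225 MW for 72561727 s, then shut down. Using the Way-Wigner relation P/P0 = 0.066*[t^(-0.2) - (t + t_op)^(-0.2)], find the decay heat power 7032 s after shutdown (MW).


P/P0 = 0.066 * [t^(-0.2) - (t + t_op)^(-0.2)]
P/P0 = 0.066 * [7032^(-0.2) - (7032 + 72561727)^(-0.2)]
P/P0 = 0.066 * [0.1700530 - 0.02678244] = 0.009455857
P = 225 * 0.009455857 = 2.1276 MW

2.1276


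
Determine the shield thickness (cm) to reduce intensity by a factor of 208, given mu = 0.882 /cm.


x = ln(factor) / mu
x = ln(208) / 0.882
x = 6.0516 cm

6.0516


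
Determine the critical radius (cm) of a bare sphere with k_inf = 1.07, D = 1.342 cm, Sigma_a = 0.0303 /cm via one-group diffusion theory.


L^2 = D / Sigma_a = 1.342 / 0.0303 = 44.29043 cm^2
B_m^2 = (k_inf - 1) / L^2 = (1.07 - 1) / 44.29043 = 0.001580477 /cm^2
For a bare sphere: B_g = pi/R, so R_c = pi / sqrt(B_m^2)
R_c = pi / sqrt(0.001580477) = 79.023 cm

79.023


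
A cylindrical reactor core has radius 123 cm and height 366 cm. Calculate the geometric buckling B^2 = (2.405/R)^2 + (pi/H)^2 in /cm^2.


B^2 = (2.405/R)^2 + (pi/H)^2
B^2 = (2.405/123)^2 + (pi/366)^2
B^2 = 4.5599e-04 /cm^2

4.5599e-04


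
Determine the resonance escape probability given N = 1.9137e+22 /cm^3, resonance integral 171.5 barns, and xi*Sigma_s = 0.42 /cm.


p = exp(-N * I * 1e-24 / (xi*Sigma_s))
p = exp(-1.9137e+22 * 171.5 * 1e-24 / 0.42)
p = 4.0393e-04

4.0393e-04
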